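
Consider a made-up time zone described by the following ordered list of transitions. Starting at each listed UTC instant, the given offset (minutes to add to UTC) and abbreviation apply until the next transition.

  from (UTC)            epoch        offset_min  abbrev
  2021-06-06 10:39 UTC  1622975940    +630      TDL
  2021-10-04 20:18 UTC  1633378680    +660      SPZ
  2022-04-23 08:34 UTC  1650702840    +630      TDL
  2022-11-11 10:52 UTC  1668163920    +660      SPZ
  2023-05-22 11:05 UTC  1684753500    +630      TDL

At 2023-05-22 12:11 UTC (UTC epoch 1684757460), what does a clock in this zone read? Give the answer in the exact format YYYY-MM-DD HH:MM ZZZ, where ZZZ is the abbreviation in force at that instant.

2023-05-22 22:41 TDL

Query: 2023-05-22 12:11 UTC
Rule 5/5 (TDL, +10:30): 2023-05-22 11:05 UTC ≤ query < +∞
12·60 + 11 + 630 = 1361 min
1361 = 0·1440 + 1361; 1361 = 22·60 + 41 → 22:41, same day
→ 2023-05-22 22:41 TDL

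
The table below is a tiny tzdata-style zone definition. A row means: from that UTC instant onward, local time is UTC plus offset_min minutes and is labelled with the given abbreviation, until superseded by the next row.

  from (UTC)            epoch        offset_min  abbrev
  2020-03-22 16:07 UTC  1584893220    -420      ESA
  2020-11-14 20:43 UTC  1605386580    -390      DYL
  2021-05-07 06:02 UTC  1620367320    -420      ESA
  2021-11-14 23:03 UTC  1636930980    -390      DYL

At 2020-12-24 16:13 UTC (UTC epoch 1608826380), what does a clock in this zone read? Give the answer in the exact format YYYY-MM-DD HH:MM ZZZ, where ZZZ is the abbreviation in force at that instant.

Query: 2020-12-24 16:13 UTC
Rule 2/4 (DYL, -06:30): 2020-11-14 20:43 UTC ≤ query < 2021-05-07 06:02 UTC
16·60 + 13 - 390 = 583 min
583 = 0·1440 + 583; 583 = 9·60 + 43 → 09:43, same day
→ 2020-12-24 09:43 DYL

2020-12-24 09:43 DYL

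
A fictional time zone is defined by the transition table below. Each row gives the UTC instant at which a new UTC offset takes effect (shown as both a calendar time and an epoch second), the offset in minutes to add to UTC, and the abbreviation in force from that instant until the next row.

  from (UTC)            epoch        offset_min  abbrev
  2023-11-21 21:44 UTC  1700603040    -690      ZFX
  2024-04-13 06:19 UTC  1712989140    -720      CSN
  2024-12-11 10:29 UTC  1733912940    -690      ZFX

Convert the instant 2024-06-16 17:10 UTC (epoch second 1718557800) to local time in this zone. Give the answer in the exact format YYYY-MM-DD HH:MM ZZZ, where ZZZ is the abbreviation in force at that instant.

2024-06-16 05:10 CSN

Query: 2024-06-16 17:10 UTC
Rule 2/3 (CSN, -12:00): 2024-04-13 06:19 UTC ≤ query < 2024-12-11 10:29 UTC
17·60 + 10 - 720 = 310 min
310 = 0·1440 + 310; 310 = 5·60 + 10 → 05:10, same day
→ 2024-06-16 05:10 CSN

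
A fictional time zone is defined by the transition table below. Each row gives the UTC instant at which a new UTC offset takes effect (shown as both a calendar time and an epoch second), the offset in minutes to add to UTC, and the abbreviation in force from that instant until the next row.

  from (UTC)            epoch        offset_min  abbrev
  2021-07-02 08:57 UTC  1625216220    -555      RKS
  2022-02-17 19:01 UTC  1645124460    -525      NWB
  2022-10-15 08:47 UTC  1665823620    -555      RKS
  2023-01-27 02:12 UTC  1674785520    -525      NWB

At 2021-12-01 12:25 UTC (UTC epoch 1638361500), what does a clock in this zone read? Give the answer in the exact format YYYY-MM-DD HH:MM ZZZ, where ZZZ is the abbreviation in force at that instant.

Query: 2021-12-01 12:25 UTC
Rule 1/4 (RKS, -09:15): 2021-07-02 08:57 UTC ≤ query < 2022-02-17 19:01 UTC
12·60 + 25 - 555 = 190 min
190 = 0·1440 + 190; 190 = 3·60 + 10 → 03:10, same day
→ 2021-12-01 03:10 RKS

2021-12-01 03:10 RKS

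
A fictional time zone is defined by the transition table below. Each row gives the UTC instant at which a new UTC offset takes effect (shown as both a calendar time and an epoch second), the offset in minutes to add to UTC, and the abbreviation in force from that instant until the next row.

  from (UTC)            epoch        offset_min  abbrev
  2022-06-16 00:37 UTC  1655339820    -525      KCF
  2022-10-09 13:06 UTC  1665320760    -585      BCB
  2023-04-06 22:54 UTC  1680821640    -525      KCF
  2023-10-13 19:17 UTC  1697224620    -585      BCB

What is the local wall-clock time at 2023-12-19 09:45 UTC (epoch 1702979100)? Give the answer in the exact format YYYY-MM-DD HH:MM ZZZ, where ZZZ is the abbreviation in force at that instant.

Query: 2023-12-19 09:45 UTC
Rule 4/4 (BCB, -09:45): 2023-10-13 19:17 UTC ≤ query < +∞
9·60 + 45 - 585 = 0 min
0 = 0·1440 + 0; 0 = 0·60 + 0 → 00:00, same day
→ 2023-12-19 00:00 BCB

2023-12-19 00:00 BCB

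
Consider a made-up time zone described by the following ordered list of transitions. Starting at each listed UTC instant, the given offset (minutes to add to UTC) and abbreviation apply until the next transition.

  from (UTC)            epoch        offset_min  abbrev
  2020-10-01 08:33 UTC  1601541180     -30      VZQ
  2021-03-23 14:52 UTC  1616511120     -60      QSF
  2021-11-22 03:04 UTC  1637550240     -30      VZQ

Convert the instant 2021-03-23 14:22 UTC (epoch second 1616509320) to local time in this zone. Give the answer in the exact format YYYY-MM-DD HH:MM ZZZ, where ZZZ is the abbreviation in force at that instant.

2021-03-23 13:52 VZQ

Query: 2021-03-23 14:22 UTC
Rule 1/3 (VZQ, -00:30): 2020-10-01 08:33 UTC ≤ query < 2021-03-23 14:52 UTC
14·60 + 22 - 30 = 832 min
832 = 0·1440 + 832; 832 = 13·60 + 52 → 13:52, same day
→ 2021-03-23 13:52 VZQ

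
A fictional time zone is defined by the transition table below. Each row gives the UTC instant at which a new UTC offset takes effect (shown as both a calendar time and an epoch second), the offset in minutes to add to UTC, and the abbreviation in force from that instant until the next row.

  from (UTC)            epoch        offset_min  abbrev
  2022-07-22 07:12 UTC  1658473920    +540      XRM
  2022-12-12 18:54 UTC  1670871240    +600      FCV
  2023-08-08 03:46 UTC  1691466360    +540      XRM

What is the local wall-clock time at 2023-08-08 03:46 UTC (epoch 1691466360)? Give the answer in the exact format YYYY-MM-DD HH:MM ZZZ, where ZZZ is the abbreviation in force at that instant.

Query: 2023-08-08 03:46 UTC
Rule 3/3 (XRM, +09:00): 2023-08-08 03:46 UTC ≤ query < +∞
3·60 + 46 + 540 = 766 min
766 = 0·1440 + 766; 766 = 12·60 + 46 → 12:46, same day
→ 2023-08-08 12:46 XRM

2023-08-08 12:46 XRM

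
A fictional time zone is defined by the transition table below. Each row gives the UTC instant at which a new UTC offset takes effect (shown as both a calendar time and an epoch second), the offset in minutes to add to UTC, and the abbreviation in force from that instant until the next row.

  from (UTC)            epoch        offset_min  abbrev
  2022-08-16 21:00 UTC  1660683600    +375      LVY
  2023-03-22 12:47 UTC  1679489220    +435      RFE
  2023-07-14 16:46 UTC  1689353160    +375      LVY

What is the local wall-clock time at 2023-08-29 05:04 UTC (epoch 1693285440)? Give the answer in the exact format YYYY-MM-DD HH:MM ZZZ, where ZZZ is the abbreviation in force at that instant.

Query: 2023-08-29 05:04 UTC
Rule 3/3 (LVY, +06:15): 2023-07-14 16:46 UTC ≤ query < +∞
5·60 + 4 + 375 = 679 min
679 = 0·1440 + 679; 679 = 11·60 + 19 → 11:19, same day
→ 2023-08-29 11:19 LVY

2023-08-29 11:19 LVY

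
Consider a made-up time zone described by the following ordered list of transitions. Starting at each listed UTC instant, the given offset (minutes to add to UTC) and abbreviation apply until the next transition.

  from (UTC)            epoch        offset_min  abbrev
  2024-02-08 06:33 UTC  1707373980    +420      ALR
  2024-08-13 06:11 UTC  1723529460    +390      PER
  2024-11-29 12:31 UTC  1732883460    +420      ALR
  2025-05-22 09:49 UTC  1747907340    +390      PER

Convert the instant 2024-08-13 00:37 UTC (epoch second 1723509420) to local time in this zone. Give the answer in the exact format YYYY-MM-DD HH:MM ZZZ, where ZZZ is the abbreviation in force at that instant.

2024-08-13 07:37 ALR

Query: 2024-08-13 00:37 UTC
Rule 1/4 (ALR, +07:00): 2024-02-08 06:33 UTC ≤ query < 2024-08-13 06:11 UTC
0·60 + 37 + 420 = 457 min
457 = 0·1440 + 457; 457 = 7·60 + 37 → 07:37, same day
→ 2024-08-13 07:37 ALR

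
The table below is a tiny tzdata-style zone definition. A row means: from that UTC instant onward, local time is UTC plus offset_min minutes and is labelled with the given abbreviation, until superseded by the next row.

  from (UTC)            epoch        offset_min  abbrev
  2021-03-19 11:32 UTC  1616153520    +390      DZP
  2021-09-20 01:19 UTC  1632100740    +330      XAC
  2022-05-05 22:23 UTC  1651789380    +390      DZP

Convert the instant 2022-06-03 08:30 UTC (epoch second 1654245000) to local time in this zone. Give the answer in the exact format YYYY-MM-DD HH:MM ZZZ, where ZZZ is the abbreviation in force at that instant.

2022-06-03 15:00 DZP

Query: 2022-06-03 08:30 UTC
Rule 3/3 (DZP, +06:30): 2022-05-05 22:23 UTC ≤ query < +∞
8·60 + 30 + 390 = 900 min
900 = 0·1440 + 900; 900 = 15·60 + 0 → 15:00, same day
→ 2022-06-03 15:00 DZP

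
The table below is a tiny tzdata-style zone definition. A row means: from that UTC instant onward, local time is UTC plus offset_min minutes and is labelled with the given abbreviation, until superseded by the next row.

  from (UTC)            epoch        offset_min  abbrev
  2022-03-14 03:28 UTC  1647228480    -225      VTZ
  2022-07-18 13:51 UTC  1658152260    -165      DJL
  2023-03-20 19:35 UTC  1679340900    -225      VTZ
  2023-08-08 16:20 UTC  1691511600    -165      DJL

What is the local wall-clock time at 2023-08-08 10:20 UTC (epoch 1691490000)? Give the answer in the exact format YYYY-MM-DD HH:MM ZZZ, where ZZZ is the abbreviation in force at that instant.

Query: 2023-08-08 10:20 UTC
Rule 3/4 (VTZ, -03:45): 2023-03-20 19:35 UTC ≤ query < 2023-08-08 16:20 UTC
10·60 + 20 - 225 = 395 min
395 = 0·1440 + 395; 395 = 6·60 + 35 → 06:35, same day
→ 2023-08-08 06:35 VTZ

2023-08-08 06:35 VTZ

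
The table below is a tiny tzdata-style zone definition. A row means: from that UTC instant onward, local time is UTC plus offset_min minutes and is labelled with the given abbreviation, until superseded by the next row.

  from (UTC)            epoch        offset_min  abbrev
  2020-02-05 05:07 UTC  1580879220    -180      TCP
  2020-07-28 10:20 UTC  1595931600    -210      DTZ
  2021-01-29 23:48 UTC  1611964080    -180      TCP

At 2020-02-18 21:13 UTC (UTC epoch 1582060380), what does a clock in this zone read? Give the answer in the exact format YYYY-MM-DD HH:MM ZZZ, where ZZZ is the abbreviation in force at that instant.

2020-02-18 18:13 TCP

Query: 2020-02-18 21:13 UTC
Rule 1/3 (TCP, -03:00): 2020-02-05 05:07 UTC ≤ query < 2020-07-28 10:20 UTC
21·60 + 13 - 180 = 1093 min
1093 = 0·1440 + 1093; 1093 = 18·60 + 13 → 18:13, same day
→ 2020-02-18 18:13 TCP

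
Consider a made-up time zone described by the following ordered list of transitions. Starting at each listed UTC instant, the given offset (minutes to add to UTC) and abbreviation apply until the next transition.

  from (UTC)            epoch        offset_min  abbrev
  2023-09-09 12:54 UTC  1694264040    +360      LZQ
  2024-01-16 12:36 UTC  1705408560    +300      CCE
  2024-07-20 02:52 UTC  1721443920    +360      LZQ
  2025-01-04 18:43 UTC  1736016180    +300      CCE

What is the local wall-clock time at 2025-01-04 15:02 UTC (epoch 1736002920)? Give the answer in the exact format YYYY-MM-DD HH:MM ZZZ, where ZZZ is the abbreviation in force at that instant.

Query: 2025-01-04 15:02 UTC
Rule 3/4 (LZQ, +06:00): 2024-07-20 02:52 UTC ≤ query < 2025-01-04 18:43 UTC
15·60 + 2 + 360 = 1262 min
1262 = 0·1440 + 1262; 1262 = 21·60 + 2 → 21:02, same day
→ 2025-01-04 21:02 LZQ

2025-01-04 21:02 LZQ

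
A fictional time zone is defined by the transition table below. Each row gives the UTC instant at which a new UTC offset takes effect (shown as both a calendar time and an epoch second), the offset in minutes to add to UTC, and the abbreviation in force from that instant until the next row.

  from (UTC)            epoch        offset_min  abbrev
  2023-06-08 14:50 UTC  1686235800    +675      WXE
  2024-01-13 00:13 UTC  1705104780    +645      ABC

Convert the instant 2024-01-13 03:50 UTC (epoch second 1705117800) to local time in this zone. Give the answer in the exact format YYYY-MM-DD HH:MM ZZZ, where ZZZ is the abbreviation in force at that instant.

Query: 2024-01-13 03:50 UTC
Rule 2/2 (ABC, +10:45): 2024-01-13 00:13 UTC ≤ query < +∞
3·60 + 50 + 645 = 875 min
875 = 0·1440 + 875; 875 = 14·60 + 35 → 14:35, same day
→ 2024-01-13 14:35 ABC

2024-01-13 14:35 ABC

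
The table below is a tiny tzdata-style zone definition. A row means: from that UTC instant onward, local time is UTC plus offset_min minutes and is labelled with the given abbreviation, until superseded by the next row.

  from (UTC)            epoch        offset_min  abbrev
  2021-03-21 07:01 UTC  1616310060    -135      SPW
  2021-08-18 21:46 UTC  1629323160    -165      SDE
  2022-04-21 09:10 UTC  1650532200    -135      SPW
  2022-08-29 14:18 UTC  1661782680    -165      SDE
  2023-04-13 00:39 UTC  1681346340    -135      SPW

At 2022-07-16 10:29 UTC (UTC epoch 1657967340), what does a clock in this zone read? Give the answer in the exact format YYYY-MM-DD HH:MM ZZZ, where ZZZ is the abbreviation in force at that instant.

2022-07-16 08:14 SPW

Query: 2022-07-16 10:29 UTC
Rule 3/5 (SPW, -02:15): 2022-04-21 09:10 UTC ≤ query < 2022-08-29 14:18 UTC
10·60 + 29 - 135 = 494 min
494 = 0·1440 + 494; 494 = 8·60 + 14 → 08:14, same day
→ 2022-07-16 08:14 SPW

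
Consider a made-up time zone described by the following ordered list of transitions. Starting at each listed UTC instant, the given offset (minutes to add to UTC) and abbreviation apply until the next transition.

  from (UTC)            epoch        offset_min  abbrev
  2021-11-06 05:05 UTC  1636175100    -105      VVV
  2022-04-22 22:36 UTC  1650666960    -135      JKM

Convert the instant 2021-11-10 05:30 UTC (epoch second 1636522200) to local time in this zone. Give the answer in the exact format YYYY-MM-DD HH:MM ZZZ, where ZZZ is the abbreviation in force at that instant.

2021-11-10 03:45 VVV

Query: 2021-11-10 05:30 UTC
Rule 1/2 (VVV, -01:45): 2021-11-06 05:05 UTC ≤ query < 2022-04-22 22:36 UTC
5·60 + 30 - 105 = 225 min
225 = 0·1440 + 225; 225 = 3·60 + 45 → 03:45, same day
→ 2021-11-10 03:45 VVV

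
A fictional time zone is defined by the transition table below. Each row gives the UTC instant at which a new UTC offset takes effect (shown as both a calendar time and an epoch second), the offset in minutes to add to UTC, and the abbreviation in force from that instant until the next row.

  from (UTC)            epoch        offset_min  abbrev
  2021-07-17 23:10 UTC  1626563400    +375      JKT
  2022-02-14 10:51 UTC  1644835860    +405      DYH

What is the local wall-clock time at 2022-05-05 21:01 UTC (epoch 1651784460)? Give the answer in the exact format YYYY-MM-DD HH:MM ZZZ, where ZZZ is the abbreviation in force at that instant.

Query: 2022-05-05 21:01 UTC
Rule 2/2 (DYH, +06:45): 2022-02-14 10:51 UTC ≤ query < +∞
21·60 + 1 + 405 = 1666 min
1666 = 1·1440 + 226; 226 = 3·60 + 46 → 03:46, 2022-05-05 + 1 day = 2022-05-06
→ 2022-05-06 03:46 DYH

2022-05-06 03:46 DYH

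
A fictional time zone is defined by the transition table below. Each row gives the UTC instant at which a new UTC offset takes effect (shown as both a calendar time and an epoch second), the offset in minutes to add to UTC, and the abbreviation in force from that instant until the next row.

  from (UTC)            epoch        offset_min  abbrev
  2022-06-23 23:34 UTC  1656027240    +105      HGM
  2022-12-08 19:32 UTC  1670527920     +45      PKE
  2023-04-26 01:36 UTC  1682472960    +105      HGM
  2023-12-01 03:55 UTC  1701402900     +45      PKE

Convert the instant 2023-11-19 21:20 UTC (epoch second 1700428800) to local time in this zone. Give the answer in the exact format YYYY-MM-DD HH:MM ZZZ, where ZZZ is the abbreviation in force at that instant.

Query: 2023-11-19 21:20 UTC
Rule 3/4 (HGM, +01:45): 2023-04-26 01:36 UTC ≤ query < 2023-12-01 03:55 UTC
21·60 + 20 + 105 = 1385 min
1385 = 0·1440 + 1385; 1385 = 23·60 + 5 → 23:05, same day
→ 2023-11-19 23:05 HGM

2023-11-19 23:05 HGM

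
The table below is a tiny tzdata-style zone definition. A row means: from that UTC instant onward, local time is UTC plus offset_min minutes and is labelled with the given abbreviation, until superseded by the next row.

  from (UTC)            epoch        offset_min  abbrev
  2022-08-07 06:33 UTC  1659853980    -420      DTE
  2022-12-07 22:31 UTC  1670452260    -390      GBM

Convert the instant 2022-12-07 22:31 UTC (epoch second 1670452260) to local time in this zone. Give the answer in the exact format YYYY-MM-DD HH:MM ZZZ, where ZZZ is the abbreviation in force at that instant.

2022-12-07 16:01 GBM

Query: 2022-12-07 22:31 UTC
Rule 2/2 (GBM, -06:30): 2022-12-07 22:31 UTC ≤ query < +∞
22·60 + 31 - 390 = 961 min
961 = 0·1440 + 961; 961 = 16·60 + 1 → 16:01, same day
→ 2022-12-07 16:01 GBM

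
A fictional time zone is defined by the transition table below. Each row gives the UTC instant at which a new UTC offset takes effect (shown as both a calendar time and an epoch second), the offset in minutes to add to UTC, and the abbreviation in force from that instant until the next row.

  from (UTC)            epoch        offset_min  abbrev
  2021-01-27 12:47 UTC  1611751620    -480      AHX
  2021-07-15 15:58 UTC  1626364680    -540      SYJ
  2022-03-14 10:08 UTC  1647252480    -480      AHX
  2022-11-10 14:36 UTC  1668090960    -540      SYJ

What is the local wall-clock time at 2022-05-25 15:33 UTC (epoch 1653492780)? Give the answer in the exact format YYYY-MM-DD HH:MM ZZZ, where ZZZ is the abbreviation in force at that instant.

Query: 2022-05-25 15:33 UTC
Rule 3/4 (AHX, -08:00): 2022-03-14 10:08 UTC ≤ query < 2022-11-10 14:36 UTC
15·60 + 33 - 480 = 453 min
453 = 0·1440 + 453; 453 = 7·60 + 33 → 07:33, same day
→ 2022-05-25 07:33 AHX

2022-05-25 07:33 AHX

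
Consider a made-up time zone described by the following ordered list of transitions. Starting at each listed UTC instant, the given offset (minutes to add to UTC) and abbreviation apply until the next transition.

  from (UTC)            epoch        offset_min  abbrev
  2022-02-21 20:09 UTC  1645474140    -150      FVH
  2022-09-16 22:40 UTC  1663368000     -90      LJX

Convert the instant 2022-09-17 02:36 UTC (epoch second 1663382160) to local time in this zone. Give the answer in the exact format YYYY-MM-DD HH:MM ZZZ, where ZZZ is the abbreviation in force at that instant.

Query: 2022-09-17 02:36 UTC
Rule 2/2 (LJX, -01:30): 2022-09-16 22:40 UTC ≤ query < +∞
2·60 + 36 - 90 = 66 min
66 = 0·1440 + 66; 66 = 1·60 + 6 → 01:06, same day
→ 2022-09-17 01:06 LJX

2022-09-17 01:06 LJX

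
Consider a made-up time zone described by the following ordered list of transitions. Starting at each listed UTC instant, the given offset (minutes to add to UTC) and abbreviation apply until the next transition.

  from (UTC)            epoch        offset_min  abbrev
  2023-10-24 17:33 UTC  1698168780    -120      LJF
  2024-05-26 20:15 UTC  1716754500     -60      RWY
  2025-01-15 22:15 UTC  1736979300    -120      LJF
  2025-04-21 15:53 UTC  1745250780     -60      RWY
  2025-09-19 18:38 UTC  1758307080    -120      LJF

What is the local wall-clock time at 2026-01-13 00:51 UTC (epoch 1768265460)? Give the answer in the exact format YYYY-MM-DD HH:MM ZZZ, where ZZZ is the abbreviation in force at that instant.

Query: 2026-01-13 00:51 UTC
Rule 5/5 (LJF, -02:00): 2025-09-19 18:38 UTC ≤ query < +∞
0·60 + 51 - 120 = -69 min
-69 = -1·1440 + 1371; 1371 = 22·60 + 51 → 22:51, 2026-01-13 - 1 day = 2026-01-12
→ 2026-01-12 22:51 LJF

2026-01-12 22:51 LJF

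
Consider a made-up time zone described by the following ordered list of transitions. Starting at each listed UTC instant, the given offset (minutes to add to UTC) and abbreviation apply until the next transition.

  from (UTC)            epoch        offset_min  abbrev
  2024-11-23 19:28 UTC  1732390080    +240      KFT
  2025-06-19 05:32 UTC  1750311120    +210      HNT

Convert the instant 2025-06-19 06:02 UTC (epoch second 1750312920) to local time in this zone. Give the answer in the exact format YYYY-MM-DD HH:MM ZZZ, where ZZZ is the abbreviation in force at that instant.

Query: 2025-06-19 06:02 UTC
Rule 2/2 (HNT, +03:30): 2025-06-19 05:32 UTC ≤ query < +∞
6·60 + 2 + 210 = 572 min
572 = 0·1440 + 572; 572 = 9·60 + 32 → 09:32, same day
→ 2025-06-19 09:32 HNT

2025-06-19 09:32 HNT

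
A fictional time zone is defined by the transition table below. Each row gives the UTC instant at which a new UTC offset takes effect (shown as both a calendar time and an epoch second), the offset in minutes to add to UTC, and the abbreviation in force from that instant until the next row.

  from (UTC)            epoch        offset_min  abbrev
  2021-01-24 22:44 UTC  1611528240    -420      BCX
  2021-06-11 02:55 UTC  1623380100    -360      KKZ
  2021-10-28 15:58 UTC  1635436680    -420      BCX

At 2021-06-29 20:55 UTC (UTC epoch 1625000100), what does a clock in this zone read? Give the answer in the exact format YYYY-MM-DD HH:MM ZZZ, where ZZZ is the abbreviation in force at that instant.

2021-06-29 14:55 KKZ

Query: 2021-06-29 20:55 UTC
Rule 2/3 (KKZ, -06:00): 2021-06-11 02:55 UTC ≤ query < 2021-10-28 15:58 UTC
20·60 + 55 - 360 = 895 min
895 = 0·1440 + 895; 895 = 14·60 + 55 → 14:55, same day
→ 2021-06-29 14:55 KKZ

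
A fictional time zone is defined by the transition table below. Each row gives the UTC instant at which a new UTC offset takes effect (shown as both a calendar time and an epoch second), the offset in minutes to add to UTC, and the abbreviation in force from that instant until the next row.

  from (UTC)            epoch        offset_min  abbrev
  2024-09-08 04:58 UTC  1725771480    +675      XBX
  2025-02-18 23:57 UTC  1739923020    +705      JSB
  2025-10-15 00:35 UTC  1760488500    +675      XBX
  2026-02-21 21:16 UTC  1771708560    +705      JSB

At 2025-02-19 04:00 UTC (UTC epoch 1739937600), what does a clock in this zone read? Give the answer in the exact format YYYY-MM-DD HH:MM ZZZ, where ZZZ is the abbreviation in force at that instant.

2025-02-19 15:45 JSB

Query: 2025-02-19 04:00 UTC
Rule 2/4 (JSB, +11:45): 2025-02-18 23:57 UTC ≤ query < 2025-10-15 00:35 UTC
4·60 + 0 + 705 = 945 min
945 = 0·1440 + 945; 945 = 15·60 + 45 → 15:45, same day
→ 2025-02-19 15:45 JSB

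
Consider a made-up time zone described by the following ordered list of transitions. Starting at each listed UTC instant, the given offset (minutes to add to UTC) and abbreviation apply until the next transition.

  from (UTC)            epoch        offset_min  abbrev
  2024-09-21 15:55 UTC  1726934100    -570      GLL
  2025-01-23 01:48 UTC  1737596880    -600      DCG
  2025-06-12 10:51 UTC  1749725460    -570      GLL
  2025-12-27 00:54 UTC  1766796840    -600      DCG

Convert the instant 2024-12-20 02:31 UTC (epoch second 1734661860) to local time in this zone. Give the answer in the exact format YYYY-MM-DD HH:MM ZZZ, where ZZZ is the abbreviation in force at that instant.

2024-12-19 17:01 GLL

Query: 2024-12-20 02:31 UTC
Rule 1/4 (GLL, -09:30): 2024-09-21 15:55 UTC ≤ query < 2025-01-23 01:48 UTC
2·60 + 31 - 570 = -419 min
-419 = -1·1440 + 1021; 1021 = 17·60 + 1 → 17:01, 2024-12-20 - 1 day = 2024-12-19
→ 2024-12-19 17:01 GLL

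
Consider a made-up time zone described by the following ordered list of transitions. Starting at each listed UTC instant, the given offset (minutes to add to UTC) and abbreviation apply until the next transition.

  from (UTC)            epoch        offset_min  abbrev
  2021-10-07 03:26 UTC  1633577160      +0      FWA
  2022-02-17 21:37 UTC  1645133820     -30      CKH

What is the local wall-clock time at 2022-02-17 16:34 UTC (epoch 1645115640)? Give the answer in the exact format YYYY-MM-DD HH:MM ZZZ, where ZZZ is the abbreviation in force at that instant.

Query: 2022-02-17 16:34 UTC
Rule 1/2 (FWA, +00:00): 2021-10-07 03:26 UTC ≤ query < 2022-02-17 21:37 UTC
16·60 + 34 + 0 = 994 min
994 = 0·1440 + 994; 994 = 16·60 + 34 → 16:34, same day
→ 2022-02-17 16:34 FWA

2022-02-17 16:34 FWA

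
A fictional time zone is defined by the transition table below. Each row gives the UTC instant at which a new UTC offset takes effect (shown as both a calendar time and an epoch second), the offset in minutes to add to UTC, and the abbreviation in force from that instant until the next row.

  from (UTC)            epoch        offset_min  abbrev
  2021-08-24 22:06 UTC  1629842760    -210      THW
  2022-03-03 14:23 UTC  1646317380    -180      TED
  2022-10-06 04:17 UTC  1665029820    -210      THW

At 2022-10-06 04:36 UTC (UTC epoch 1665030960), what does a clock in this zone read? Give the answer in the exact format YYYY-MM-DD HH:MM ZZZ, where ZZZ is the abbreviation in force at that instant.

2022-10-06 01:06 THW

Query: 2022-10-06 04:36 UTC
Rule 3/3 (THW, -03:30): 2022-10-06 04:17 UTC ≤ query < +∞
4·60 + 36 - 210 = 66 min
66 = 0·1440 + 66; 66 = 1·60 + 6 → 01:06, same day
→ 2022-10-06 01:06 THW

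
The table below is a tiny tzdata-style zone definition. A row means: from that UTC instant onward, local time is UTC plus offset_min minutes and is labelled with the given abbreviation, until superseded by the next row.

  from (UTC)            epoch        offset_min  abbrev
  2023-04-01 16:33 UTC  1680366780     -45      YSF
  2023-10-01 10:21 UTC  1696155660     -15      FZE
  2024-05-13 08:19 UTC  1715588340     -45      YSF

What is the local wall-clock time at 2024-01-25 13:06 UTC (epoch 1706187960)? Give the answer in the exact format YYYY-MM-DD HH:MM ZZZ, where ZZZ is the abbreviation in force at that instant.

2024-01-25 12:51 FZE

Query: 2024-01-25 13:06 UTC
Rule 2/3 (FZE, -00:15): 2023-10-01 10:21 UTC ≤ query < 2024-05-13 08:19 UTC
13·60 + 6 - 15 = 771 min
771 = 0·1440 + 771; 771 = 12·60 + 51 → 12:51, same day
→ 2024-01-25 12:51 FZE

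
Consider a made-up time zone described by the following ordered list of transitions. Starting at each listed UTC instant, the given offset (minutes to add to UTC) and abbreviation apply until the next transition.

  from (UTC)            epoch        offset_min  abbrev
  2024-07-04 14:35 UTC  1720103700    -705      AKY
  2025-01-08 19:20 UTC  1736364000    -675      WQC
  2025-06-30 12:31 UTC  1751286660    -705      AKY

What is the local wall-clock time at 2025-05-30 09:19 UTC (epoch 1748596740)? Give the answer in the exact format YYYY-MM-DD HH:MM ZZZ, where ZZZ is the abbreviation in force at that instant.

2025-05-29 22:04 WQC

Query: 2025-05-30 09:19 UTC
Rule 2/3 (WQC, -11:15): 2025-01-08 19:20 UTC ≤ query < 2025-06-30 12:31 UTC
9·60 + 19 - 675 = -116 min
-116 = -1·1440 + 1324; 1324 = 22·60 + 4 → 22:04, 2025-05-30 - 1 day = 2025-05-29
→ 2025-05-29 22:04 WQC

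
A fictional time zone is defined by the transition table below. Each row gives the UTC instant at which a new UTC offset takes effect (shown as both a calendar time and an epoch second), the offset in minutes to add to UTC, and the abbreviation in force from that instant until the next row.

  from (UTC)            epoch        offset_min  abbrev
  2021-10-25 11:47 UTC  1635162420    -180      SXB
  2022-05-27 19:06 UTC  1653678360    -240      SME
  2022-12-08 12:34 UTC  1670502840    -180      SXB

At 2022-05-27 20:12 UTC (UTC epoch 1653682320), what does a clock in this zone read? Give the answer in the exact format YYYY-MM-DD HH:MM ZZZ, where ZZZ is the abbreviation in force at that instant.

2022-05-27 16:12 SME

Query: 2022-05-27 20:12 UTC
Rule 2/3 (SME, -04:00): 2022-05-27 19:06 UTC ≤ query < 2022-12-08 12:34 UTC
20·60 + 12 - 240 = 972 min
972 = 0·1440 + 972; 972 = 16·60 + 12 → 16:12, same day
→ 2022-05-27 16:12 SME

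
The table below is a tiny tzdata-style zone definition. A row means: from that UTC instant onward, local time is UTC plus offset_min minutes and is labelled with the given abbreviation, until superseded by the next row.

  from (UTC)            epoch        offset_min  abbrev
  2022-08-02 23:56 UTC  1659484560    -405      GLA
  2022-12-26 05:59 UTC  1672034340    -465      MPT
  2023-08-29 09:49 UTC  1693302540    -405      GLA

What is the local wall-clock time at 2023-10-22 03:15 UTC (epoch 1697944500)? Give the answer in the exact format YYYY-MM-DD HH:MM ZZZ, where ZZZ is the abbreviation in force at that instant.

2023-10-21 20:30 GLA

Query: 2023-10-22 03:15 UTC
Rule 3/3 (GLA, -06:45): 2023-08-29 09:49 UTC ≤ query < +∞
3·60 + 15 - 405 = -210 min
-210 = -1·1440 + 1230; 1230 = 20·60 + 30 → 20:30, 2023-10-22 - 1 day = 2023-10-21
→ 2023-10-21 20:30 GLA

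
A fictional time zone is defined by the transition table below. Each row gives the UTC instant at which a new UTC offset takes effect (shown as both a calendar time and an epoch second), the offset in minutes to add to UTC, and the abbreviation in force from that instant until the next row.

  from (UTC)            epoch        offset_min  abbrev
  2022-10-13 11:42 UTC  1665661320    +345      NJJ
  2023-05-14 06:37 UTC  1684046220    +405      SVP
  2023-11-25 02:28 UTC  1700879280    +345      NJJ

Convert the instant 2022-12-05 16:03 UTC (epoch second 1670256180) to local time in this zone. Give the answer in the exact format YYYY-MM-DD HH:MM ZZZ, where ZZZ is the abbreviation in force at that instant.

Query: 2022-12-05 16:03 UTC
Rule 1/3 (NJJ, +05:45): 2022-10-13 11:42 UTC ≤ query < 2023-05-14 06:37 UTC
16·60 + 3 + 345 = 1308 min
1308 = 0·1440 + 1308; 1308 = 21·60 + 48 → 21:48, same day
→ 2022-12-05 21:48 NJJ

2022-12-05 21:48 NJJ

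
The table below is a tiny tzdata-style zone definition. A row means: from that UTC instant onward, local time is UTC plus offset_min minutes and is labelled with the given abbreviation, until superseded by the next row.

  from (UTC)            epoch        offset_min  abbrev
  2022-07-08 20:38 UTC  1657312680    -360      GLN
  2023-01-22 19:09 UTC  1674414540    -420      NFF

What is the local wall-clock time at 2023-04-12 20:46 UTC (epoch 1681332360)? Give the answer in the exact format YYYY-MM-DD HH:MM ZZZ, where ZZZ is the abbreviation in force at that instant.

Query: 2023-04-12 20:46 UTC
Rule 2/2 (NFF, -07:00): 2023-01-22 19:09 UTC ≤ query < +∞
20·60 + 46 - 420 = 826 min
826 = 0·1440 + 826; 826 = 13·60 + 46 → 13:46, same day
→ 2023-04-12 13:46 NFF

2023-04-12 13:46 NFF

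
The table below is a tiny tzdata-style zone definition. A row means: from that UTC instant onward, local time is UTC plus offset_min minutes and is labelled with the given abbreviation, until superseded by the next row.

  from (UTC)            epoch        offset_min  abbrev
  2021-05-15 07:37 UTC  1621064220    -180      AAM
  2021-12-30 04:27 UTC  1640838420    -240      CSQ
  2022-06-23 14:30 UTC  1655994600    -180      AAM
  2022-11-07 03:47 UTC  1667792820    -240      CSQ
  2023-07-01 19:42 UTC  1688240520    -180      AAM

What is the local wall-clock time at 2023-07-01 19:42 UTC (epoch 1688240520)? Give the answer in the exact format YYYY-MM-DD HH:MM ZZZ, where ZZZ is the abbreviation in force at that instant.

2023-07-01 16:42 AAM

Query: 2023-07-01 19:42 UTC
Rule 5/5 (AAM, -03:00): 2023-07-01 19:42 UTC ≤ query < +∞
19·60 + 42 - 180 = 1002 min
1002 = 0·1440 + 1002; 1002 = 16·60 + 42 → 16:42, same day
→ 2023-07-01 16:42 AAM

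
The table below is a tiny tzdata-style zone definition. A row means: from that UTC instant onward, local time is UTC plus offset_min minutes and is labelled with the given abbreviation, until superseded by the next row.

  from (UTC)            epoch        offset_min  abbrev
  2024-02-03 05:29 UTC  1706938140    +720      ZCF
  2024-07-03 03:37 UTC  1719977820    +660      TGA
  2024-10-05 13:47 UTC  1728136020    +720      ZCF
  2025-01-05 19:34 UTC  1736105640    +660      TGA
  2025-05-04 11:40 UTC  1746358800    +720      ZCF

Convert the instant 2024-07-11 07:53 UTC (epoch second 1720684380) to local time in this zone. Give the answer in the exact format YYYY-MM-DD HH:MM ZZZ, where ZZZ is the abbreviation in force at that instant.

2024-07-11 18:53 TGA

Query: 2024-07-11 07:53 UTC
Rule 2/5 (TGA, +11:00): 2024-07-03 03:37 UTC ≤ query < 2024-10-05 13:47 UTC
7·60 + 53 + 660 = 1133 min
1133 = 0·1440 + 1133; 1133 = 18·60 + 53 → 18:53, same day
→ 2024-07-11 18:53 TGA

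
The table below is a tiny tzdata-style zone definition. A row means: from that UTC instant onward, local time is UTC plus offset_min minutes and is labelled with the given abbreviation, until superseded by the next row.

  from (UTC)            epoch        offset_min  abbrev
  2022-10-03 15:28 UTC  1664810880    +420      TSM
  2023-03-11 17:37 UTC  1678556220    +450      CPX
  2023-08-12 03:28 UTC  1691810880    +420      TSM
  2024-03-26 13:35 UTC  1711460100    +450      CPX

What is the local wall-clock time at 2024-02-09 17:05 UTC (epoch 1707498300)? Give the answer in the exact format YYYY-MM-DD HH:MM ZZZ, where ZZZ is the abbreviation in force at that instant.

Query: 2024-02-09 17:05 UTC
Rule 3/4 (TSM, +07:00): 2023-08-12 03:28 UTC ≤ query < 2024-03-26 13:35 UTC
17·60 + 5 + 420 = 1445 min
1445 = 1·1440 + 5; 5 = 0·60 + 5 → 00:05, 2024-02-09 + 1 day = 2024-02-10
→ 2024-02-10 00:05 TSM

2024-02-10 00:05 TSM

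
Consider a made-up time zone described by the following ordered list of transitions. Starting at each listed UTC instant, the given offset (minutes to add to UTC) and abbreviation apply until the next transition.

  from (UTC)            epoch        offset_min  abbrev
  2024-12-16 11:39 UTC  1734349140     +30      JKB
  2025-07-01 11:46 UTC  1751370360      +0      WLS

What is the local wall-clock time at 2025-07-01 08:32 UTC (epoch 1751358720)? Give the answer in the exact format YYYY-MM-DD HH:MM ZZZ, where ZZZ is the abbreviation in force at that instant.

2025-07-01 09:02 JKB

Query: 2025-07-01 08:32 UTC
Rule 1/2 (JKB, +00:30): 2024-12-16 11:39 UTC ≤ query < 2025-07-01 11:46 UTC
8·60 + 32 + 30 = 542 min
542 = 0·1440 + 542; 542 = 9·60 + 2 → 09:02, same day
→ 2025-07-01 09:02 JKB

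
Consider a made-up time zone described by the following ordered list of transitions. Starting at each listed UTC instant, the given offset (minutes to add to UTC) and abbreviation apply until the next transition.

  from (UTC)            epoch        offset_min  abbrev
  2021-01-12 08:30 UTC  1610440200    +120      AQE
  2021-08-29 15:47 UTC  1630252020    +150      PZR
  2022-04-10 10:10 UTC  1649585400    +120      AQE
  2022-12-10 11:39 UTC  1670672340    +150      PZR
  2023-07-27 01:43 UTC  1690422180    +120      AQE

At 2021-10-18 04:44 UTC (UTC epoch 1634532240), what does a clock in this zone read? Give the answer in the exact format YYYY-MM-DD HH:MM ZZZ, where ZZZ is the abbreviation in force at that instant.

Query: 2021-10-18 04:44 UTC
Rule 2/5 (PZR, +02:30): 2021-08-29 15:47 UTC ≤ query < 2022-04-10 10:10 UTC
4·60 + 44 + 150 = 434 min
434 = 0·1440 + 434; 434 = 7·60 + 14 → 07:14, same day
→ 2021-10-18 07:14 PZR

2021-10-18 07:14 PZR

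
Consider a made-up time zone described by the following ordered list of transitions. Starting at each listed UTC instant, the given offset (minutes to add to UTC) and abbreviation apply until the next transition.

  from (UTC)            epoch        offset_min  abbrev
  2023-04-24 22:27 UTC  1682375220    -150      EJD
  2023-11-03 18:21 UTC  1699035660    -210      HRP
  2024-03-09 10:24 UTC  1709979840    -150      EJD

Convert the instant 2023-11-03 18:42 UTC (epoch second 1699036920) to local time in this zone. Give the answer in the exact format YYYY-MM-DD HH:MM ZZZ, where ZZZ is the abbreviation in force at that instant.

2023-11-03 15:12 HRP

Query: 2023-11-03 18:42 UTC
Rule 2/3 (HRP, -03:30): 2023-11-03 18:21 UTC ≤ query < 2024-03-09 10:24 UTC
18·60 + 42 - 210 = 912 min
912 = 0·1440 + 912; 912 = 15·60 + 12 → 15:12, same day
→ 2023-11-03 15:12 HRP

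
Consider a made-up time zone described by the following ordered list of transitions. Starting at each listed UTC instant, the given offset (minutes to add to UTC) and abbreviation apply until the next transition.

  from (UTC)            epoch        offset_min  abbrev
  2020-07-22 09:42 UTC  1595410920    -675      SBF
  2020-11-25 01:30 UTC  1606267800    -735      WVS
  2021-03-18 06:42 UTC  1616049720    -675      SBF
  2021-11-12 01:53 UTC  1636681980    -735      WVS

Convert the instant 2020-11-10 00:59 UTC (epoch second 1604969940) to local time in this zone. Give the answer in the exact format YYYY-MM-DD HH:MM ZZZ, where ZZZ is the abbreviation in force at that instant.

Query: 2020-11-10 00:59 UTC
Rule 1/4 (SBF, -11:15): 2020-07-22 09:42 UTC ≤ query < 2020-11-25 01:30 UTC
0·60 + 59 - 675 = -616 min
-616 = -1·1440 + 824; 824 = 13·60 + 44 → 13:44, 2020-11-10 - 1 day = 2020-11-09
→ 2020-11-09 13:44 SBF

2020-11-09 13:44 SBF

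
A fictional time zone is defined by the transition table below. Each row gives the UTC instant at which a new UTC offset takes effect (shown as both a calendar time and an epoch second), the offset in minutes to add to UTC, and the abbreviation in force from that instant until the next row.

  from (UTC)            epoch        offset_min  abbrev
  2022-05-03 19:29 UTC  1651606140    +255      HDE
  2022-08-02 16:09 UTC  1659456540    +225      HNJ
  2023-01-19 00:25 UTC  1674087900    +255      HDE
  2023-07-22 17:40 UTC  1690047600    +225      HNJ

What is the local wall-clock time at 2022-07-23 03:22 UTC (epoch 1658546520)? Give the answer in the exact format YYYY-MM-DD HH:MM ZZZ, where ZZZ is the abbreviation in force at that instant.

2022-07-23 07:37 HDE

Query: 2022-07-23 03:22 UTC
Rule 1/4 (HDE, +04:15): 2022-05-03 19:29 UTC ≤ query < 2022-08-02 16:09 UTC
3·60 + 22 + 255 = 457 min
457 = 0·1440 + 457; 457 = 7·60 + 37 → 07:37, same day
→ 2022-07-23 07:37 HDE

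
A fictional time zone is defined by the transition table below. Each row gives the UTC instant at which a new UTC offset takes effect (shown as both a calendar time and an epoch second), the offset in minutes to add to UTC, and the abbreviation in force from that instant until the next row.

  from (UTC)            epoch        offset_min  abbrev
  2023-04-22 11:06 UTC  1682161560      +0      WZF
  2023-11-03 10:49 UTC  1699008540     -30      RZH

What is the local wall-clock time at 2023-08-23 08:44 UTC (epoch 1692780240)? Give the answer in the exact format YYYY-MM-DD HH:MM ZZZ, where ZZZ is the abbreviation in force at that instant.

Query: 2023-08-23 08:44 UTC
Rule 1/2 (WZF, +00:00): 2023-04-22 11:06 UTC ≤ query < 2023-11-03 10:49 UTC
8·60 + 44 + 0 = 524 min
524 = 0·1440 + 524; 524 = 8·60 + 44 → 08:44, same day
→ 2023-08-23 08:44 WZF

2023-08-23 08:44 WZF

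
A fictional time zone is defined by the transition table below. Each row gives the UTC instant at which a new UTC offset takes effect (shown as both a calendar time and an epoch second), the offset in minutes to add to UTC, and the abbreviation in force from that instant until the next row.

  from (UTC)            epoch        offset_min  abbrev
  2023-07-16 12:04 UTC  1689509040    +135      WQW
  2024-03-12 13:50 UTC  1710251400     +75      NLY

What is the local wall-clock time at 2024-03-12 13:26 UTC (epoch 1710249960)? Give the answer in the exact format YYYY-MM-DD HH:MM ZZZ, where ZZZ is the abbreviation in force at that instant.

Query: 2024-03-12 13:26 UTC
Rule 1/2 (WQW, +02:15): 2023-07-16 12:04 UTC ≤ query < 2024-03-12 13:50 UTC
13·60 + 26 + 135 = 941 min
941 = 0·1440 + 941; 941 = 15·60 + 41 → 15:41, same day
→ 2024-03-12 15:41 WQW

2024-03-12 15:41 WQW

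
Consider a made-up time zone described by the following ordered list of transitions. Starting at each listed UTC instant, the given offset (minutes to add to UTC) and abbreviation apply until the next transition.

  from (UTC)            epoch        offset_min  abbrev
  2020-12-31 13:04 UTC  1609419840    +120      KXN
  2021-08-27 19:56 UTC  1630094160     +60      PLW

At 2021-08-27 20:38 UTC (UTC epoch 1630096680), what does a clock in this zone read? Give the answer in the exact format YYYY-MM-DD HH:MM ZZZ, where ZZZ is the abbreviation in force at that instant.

Query: 2021-08-27 20:38 UTC
Rule 2/2 (PLW, +01:00): 2021-08-27 19:56 UTC ≤ query < +∞
20·60 + 38 + 60 = 1298 min
1298 = 0·1440 + 1298; 1298 = 21·60 + 38 → 21:38, same day
→ 2021-08-27 21:38 PLW

2021-08-27 21:38 PLW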